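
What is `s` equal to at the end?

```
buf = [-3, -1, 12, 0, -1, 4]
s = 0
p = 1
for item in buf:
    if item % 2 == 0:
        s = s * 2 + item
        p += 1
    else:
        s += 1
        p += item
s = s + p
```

item=-3: not even, s = 0+1 = 1; p=-2
item=-1: not even, s = 1+1 = 2; p=-3
item=12: even, s = 2*2+12 = 16; p=-2
item=0: even, s = 16*2+0 = 32; p=-1
item=-1: not even, s = 32+1 = 33; p=-2
item=4: even, s = 33*2+4 = 70; p=-1
s+p = 70+(-1) = 69

69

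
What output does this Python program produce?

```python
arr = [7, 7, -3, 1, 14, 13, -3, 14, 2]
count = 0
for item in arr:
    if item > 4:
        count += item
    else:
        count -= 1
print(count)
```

51

item=7: >4, count = 0+7 = 7
item=7: >4, count = 7+7 = 14
item=-3: not >4, count = 14-1 = 13
item=1: not >4, count = 13-1 = 12
item=14: >4, count = 12+14 = 26
item=13: >4, count = 26+13 = 39
item=-3: not >4, count = 39-1 = 38
item=14: >4, count = 38+14 = 52
item=2: not >4, count = 52-1 = 51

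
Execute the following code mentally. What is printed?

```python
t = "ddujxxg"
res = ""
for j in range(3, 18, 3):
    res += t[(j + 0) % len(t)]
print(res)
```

jguxd

j=3: add t[3]='j' → 'j'
j=6: add t[6]='g' → 'jg'
j=9: add t[2]='u' → 'jgu'
j=12: add t[5]='x' → 'jgux'
j=15: add t[1]='d' → 'jguxd'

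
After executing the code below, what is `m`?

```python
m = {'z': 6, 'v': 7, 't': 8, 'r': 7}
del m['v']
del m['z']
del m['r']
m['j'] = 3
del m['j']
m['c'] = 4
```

del 'v' → {'z': 6, 't': 8, 'r': 7}
del 'z' → {'t': 8, 'r': 7}
del 'r' → {'t': 8}
m['j'] = 3 → {'t': 8, 'j': 3}
del 'j' → {'t': 8}
m['c'] = 4 → {'t': 8, 'c': 4}

{'t': 8, 'c': 4}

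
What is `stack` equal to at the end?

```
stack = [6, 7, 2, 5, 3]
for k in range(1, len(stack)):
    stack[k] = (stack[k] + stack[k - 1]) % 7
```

k=1: stack[1] = (7+6)%7 = 6 → [6, 6, 2, 5, 3]
k=2: stack[2] = (2+6)%7 = 1 → [6, 6, 1, 5, 3]
k=3: stack[3] = (5+1)%7 = 6 → [6, 6, 1, 6, 3]
k=4: stack[4] = (3+6)%7 = 2 → [6, 6, 1, 6, 2]

[6, 6, 1, 6, 2]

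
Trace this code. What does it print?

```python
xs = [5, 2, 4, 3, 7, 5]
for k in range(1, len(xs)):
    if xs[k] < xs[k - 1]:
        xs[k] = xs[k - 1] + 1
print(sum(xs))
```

45

k=1: 2<5, xs[1] = 5+1 = 6 → [5, 6, 4, 3, 7, 5]
k=2: 4<6, xs[2] = 6+1 = 7 → [5, 6, 7, 3, 7, 5]
k=3: 3<7, xs[3] = 7+1 = 8 → [5, 6, 7, 8, 7, 5]
k=4: 7<8, xs[4] = 8+1 = 9 → [5, 6, 7, 8, 9, 5]
k=5: 5<9, xs[5] = 9+1 = 10 → [5, 6, 7, 8, 9, 10]
sum = 45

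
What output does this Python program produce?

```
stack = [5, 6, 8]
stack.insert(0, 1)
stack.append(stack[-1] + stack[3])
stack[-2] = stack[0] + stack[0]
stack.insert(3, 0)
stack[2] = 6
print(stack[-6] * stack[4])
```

2

insert 1 at 0 → [1, 5, 6, 8]
append stack[-1]+stack[3] = 8+8 = 16 → [1, 5, 6, 8, 16]
stack[-2] = stack[0]+stack[0] = 1+1 = 2 → [1, 5, 6, 2, 16]
insert 0 at 3 → [1, 5, 6, 0, 2, 16]
stack[2] = 6 → [1, 5, 6, 0, 2, 16]
stack[-6]*stack[4] = 1*2 = 2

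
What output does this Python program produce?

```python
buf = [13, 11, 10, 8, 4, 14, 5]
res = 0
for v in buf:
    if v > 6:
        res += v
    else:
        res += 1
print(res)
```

v=13: >6, res = 0+13 = 13
v=11: >6, res = 13+11 = 24
v=10: >6, res = 24+10 = 34
v=8: >6, res = 34+8 = 42
v=4: not >6, res = 42+1 = 43
v=14: >6, res = 43+14 = 57
v=5: not >6, res = 57+1 = 58

58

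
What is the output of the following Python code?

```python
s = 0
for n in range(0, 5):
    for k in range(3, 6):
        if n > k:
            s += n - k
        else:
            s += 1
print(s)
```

15

n=0,k=3: not 0>3, s = 0+1 = 1
n=0,k=4: not 0>4, s = 1+1 = 2
n=0,k=5: not 0>5, s = 2+1 = 3
n=1,k=3: not 1>3, s = 3+1 = 4
n=1,k=4: not 1>4, s = 4+1 = 5
n=1,k=5: not 1>5, s = 5+1 = 6
n=2,k=3: not 2>3, s = 6+1 = 7
n=2,k=4: not 2>4, s = 7+1 = 8
n=2,k=5: not 2>5, s = 8+1 = 9
n=3,k=3: not 3>3, s = 9+1 = 10
n=3,k=4: not 3>4, s = 10+1 = 11
n=3,k=5: not 3>5, s = 11+1 = 12
n=4,k=3: 4>3, s = 12+1 = 13
n=4,k=4: not 4>4, s = 13+1 = 14
n=4,k=5: not 4>5, s = 14+1 = 15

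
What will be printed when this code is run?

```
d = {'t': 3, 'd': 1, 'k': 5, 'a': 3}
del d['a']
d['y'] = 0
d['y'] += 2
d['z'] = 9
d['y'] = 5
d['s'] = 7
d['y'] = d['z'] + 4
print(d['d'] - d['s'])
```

-6

del 'a' → {'t': 3, 'd': 1, 'k': 5}
d['y'] = 0 → {'t': 3, 'd': 1, 'k': 5, 'y': 0}
d['y'] = 0+2 = 2 → {'t': 3, 'd': 1, 'k': 5, 'y': 2}
d['z'] = 9 → {'t': 3, 'd': 1, 'k': 5, 'y': 2, 'z': 9}
d['y'] = 5 → {'t': 3, 'd': 1, 'k': 5, 'y': 5, 'z': 9}
d['s'] = 7 → {'t': 3, 'd': 1, 'k': 5, 'y': 5, 'z': 9, 's': 7}
d['y'] = d['z']+4 = 13 → {'t': 3, 'd': 1, 'k': 5, 'y': 13, 'z': 9, 's': 7}
d['d']-d['s'] = 1-7 = -6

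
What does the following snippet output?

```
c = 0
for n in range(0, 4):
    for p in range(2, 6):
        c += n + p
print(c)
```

n=0,p=2: c = 0+2 = 2
n=0,p=3: c = 2+3 = 5
n=0,p=4: c = 5+4 = 9
n=0,p=5: c = 9+5 = 14
n=1,p=2: c = 14+3 = 17
n=1,p=3: c = 17+4 = 21
n=1,p=4: c = 21+5 = 26
n=1,p=5: c = 26+6 = 32
n=2,p=2: c = 32+4 = 36
n=2,p=3: c = 36+5 = 41
n=2,p=4: c = 41+6 = 47
n=2,p=5: c = 47+7 = 54
n=3,p=2: c = 54+5 = 59
n=3,p=3: c = 59+6 = 65
n=3,p=4: c = 65+7 = 72
n=3,p=5: c = 72+8 = 80

80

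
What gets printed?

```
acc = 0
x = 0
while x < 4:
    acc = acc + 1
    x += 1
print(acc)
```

x=0: acc = 0+1 = 1
x=1: acc = 1+1 = 2
x=2: acc = 2+1 = 3
x=3: acc = 3+1 = 4

4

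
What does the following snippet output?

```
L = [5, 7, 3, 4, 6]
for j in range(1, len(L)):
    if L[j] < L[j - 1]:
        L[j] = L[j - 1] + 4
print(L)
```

[5, 7, 11, 15, 19]

j=1: 7>=5, unchanged → [5, 7, 3, 4, 6]
j=2: 3<7, L[2] = 7+4 = 11 → [5, 7, 11, 4, 6]
j=3: 4<11, L[3] = 11+4 = 15 → [5, 7, 11, 15, 6]
j=4: 6<15, L[4] = 15+4 = 19 → [5, 7, 11, 15, 19]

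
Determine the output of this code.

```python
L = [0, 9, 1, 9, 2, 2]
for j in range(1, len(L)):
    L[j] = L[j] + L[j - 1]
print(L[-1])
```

23

j=1: L[1] = 9+0 = 9 → [0, 9, 1, 9, 2, 2]
j=2: L[2] = 1+9 = 10 → [0, 9, 10, 9, 2, 2]
j=3: L[3] = 9+10 = 19 → [0, 9, 10, 19, 2, 2]
j=4: L[4] = 2+19 = 21 → [0, 9, 10, 19, 21, 2]
j=5: L[5] = 2+21 = 23 → [0, 9, 10, 19, 21, 23]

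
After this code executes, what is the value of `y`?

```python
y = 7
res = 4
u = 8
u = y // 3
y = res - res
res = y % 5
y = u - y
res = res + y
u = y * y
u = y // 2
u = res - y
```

u = 7//3 = 2
y = 4-4 = 0
res = 0%5 = 0
y = 2-0 = 2
res = 0+2 = 2
u = 2*2 = 4
u = 2//2 = 1
u = 2-2 = 0

2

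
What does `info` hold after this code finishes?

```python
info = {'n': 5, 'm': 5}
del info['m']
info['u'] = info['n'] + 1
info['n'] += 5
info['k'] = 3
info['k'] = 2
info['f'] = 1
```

del 'm' → {'n': 5}
info['u'] = info['n']+1 = 6 → {'n': 5, 'u': 6}
info['n'] = 5+5 = 10 → {'n': 10, 'u': 6}
info['k'] = 3 → {'n': 10, 'u': 6, 'k': 3}
info['k'] = 2 → {'n': 10, 'u': 6, 'k': 2}
info['f'] = 1 → {'n': 10, 'u': 6, 'k': 2, 'f': 1}

{'n': 10, 'u': 6, 'k': 2, 'f': 1}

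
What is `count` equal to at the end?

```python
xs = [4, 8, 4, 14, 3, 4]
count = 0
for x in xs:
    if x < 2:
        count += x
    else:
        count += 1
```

x=4: not <2, count = 0+1 = 1
x=8: not <2, count = 1+1 = 2
x=4: not <2, count = 2+1 = 3
x=14: not <2, count = 3+1 = 4
x=3: not <2, count = 4+1 = 5
x=4: not <2, count = 5+1 = 6

6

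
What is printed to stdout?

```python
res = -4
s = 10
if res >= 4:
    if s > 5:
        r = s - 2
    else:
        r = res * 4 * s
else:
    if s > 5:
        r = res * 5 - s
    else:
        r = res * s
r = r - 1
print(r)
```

res=-4, s=10
res >= 4 is False; s > 5 is True
→ r = res * 5 - s = -30
r = (-30)-1 = -31

-31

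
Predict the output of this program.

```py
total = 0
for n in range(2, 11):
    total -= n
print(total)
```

-54

n=2: total = 0-2 = -2
n=3: total = (-2)-3 = -5
n=4: total = (-5)-4 = -9
n=5: total = (-9)-5 = -14
n=6: total = (-14)-6 = -20
n=7: total = (-20)-7 = -27
n=8: total = (-27)-8 = -35
n=9: total = (-35)-9 = -44
n=10: total = (-44)-10 = -54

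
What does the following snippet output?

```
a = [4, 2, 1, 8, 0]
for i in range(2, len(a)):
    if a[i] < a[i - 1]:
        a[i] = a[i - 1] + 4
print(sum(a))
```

32

i=2: 1<2, a[2] = 2+4 = 6 → [4, 2, 6, 8, 0]
i=3: 8>=6, unchanged → [4, 2, 6, 8, 0]
i=4: 0<8, a[4] = 8+4 = 12 → [4, 2, 6, 8, 12]
sum = 32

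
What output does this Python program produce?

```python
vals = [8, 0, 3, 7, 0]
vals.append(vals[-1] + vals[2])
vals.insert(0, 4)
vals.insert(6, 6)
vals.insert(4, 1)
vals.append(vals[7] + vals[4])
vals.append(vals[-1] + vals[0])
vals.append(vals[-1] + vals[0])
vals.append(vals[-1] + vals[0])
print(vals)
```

[4, 8, 0, 3, 1, 7, 0, 6, 3, 7, 11, 15, 19]

append vals[-1]+vals[2] = 0+3 = 3 → [8, 0, 3, 7, 0, 3]
insert 4 at 0 → [4, 8, 0, 3, 7, 0, 3]
insert 6 at 6 → [4, 8, 0, 3, 7, 0, 6, 3]
insert 1 at 4 → [4, 8, 0, 3, 1, 7, 0, 6, 3]
append vals[7]+vals[4] = 6+1 = 7 → [4, 8, 0, 3, 1, 7, 0, 6, 3, 7]
append vals[-1]+vals[0] = 7+4 = 11 → [4, 8, 0, 3, 1, 7, 0, 6, 3, 7, 11]
append vals[-1]+vals[0] = 11+4 = 15 → [4, 8, 0, 3, 1, 7, 0, 6, 3, 7, 11, 15]
append vals[-1]+vals[0] = 15+4 = 19 → [4, 8, 0, 3, 1, 7, 0, 6, 3, 7, 11, 15, 19]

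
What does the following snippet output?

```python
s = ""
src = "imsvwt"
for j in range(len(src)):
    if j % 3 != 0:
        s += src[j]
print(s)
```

j=0: skip
j=1: add 'm' → 'm'
j=2: add 's' → 'ms'
j=3: skip
j=4: add 'w' → 'msw'
j=5: add 't' → 'mswt'

mswt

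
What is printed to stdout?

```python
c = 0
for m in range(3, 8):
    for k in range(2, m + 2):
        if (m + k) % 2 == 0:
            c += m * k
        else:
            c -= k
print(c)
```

189

m=3,k=2: odd sum, c = 0-2 = -2
m=3,k=3: even sum, c = (-2)+9 = 7
m=3,k=4: odd sum, c = 7-4 = 3
m=4,k=2: even sum, c = 3+8 = 11
m=4,k=3: odd sum, c = 11-3 = 8
m=4,k=4: even sum, c = 8+16 = 24
m=4,k=5: odd sum, c = 24-5 = 19
m=5,k=2: odd sum, c = 19-2 = 17
m=5,k=3: even sum, c = 17+15 = 32
m=5,k=4: odd sum, c = 32-4 = 28
m=5,k=5: even sum, c = 28+25 = 53
m=5,k=6: odd sum, c = 53-6 = 47
m=6,k=2: even sum, c = 47+12 = 59
m=6,k=3: odd sum, c = 59-3 = 56
m=6,k=4: even sum, c = 56+24 = 80
m=6,k=5: odd sum, c = 80-5 = 75
m=6,k=6: even sum, c = 75+36 = 111
m=6,k=7: odd sum, c = 111-7 = 104
m=7,k=2: odd sum, c = 104-2 = 102
m=7,k=3: even sum, c = 102+21 = 123
m=7,k=4: odd sum, c = 123-4 = 119
m=7,k=5: even sum, c = 119+35 = 154
m=7,k=6: odd sum, c = 154-6 = 148
m=7,k=7: even sum, c = 148+49 = 197
m=7,k=8: odd sum, c = 197-8 = 189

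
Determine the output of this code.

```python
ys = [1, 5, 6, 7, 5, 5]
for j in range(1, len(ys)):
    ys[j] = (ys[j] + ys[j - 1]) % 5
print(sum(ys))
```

j=1: ys[1] = (5+1)%5 = 1 → [1, 1, 6, 7, 5, 5]
j=2: ys[2] = (6+1)%5 = 2 → [1, 1, 2, 7, 5, 5]
j=3: ys[3] = (7+2)%5 = 4 → [1, 1, 2, 4, 5, 5]
j=4: ys[4] = (5+4)%5 = 4 → [1, 1, 2, 4, 4, 5]
j=5: ys[5] = (5+4)%5 = 4 → [1, 1, 2, 4, 4, 4]
sum = 16

16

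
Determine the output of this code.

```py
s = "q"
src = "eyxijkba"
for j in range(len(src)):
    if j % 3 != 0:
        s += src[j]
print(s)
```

j=0: skip
j=1: add 'y' → 'qy'
j=2: add 'x' → 'qyx'
j=3: skip
j=4: add 'j' → 'qyxj'
j=5: add 'k' → 'qyxjk'
j=6: skip
j=7: add 'a' → 'qyxjka'

qyxjka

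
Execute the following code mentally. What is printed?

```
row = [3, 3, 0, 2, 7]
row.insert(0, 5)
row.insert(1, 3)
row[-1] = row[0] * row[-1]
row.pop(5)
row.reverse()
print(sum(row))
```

49

insert 5 at 0 → [5, 3, 3, 0, 2, 7]
insert 3 at 1 → [5, 3, 3, 3, 0, 2, 7]
row[-1] = row[0]*row[-1] = 5*7 = 35 → [5, 3, 3, 3, 0, 2, 35]
pop(5) removes 2 → [5, 3, 3, 3, 0, 35]
reverse → [35, 0, 3, 3, 3, 5]
sum = 49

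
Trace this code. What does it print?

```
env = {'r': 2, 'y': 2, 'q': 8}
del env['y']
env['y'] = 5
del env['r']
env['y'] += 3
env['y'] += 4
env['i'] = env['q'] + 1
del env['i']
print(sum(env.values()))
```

20

del 'y' → {'r': 2, 'q': 8}
env['y'] = 5 → {'r': 2, 'q': 8, 'y': 5}
del 'r' → {'q': 8, 'y': 5}
env['y'] = 5+3 = 8 → {'q': 8, 'y': 8}
env['y'] = 8+4 = 12 → {'q': 8, 'y': 12}
env['i'] = env['q']+1 = 9 → {'q': 8, 'y': 12, 'i': 9}
del 'i' → {'q': 8, 'y': 12}
sum of values = 20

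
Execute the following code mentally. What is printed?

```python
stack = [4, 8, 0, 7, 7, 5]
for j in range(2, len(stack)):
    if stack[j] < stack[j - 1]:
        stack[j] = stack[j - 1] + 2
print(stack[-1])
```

j=2: 0<8, stack[2] = 8+2 = 10 → [4, 8, 10, 7, 7, 5]
j=3: 7<10, stack[3] = 10+2 = 12 → [4, 8, 10, 12, 7, 5]
j=4: 7<12, stack[4] = 12+2 = 14 → [4, 8, 10, 12, 14, 5]
j=5: 5<14, stack[5] = 14+2 = 16 → [4, 8, 10, 12, 14, 16]

16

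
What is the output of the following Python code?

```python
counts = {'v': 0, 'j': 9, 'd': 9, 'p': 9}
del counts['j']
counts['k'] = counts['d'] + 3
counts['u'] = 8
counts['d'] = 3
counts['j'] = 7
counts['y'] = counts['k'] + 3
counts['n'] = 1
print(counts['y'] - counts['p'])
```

6

del 'j' → {'v': 0, 'd': 9, 'p': 9}
counts['k'] = counts['d']+3 = 12 → {'v': 0, 'd': 9, 'p': 9, 'k': 12}
counts['u'] = 8 → {'v': 0, 'd': 9, 'p': 9, 'k': 12, 'u': 8}
counts['d'] = 3 → {'v': 0, 'd': 3, 'p': 9, 'k': 12, 'u': 8}
counts['j'] = 7 → {'v': 0, 'd': 3, 'p': 9, 'k': 12, 'u': 8, 'j': 7}
counts['y'] = counts['k']+3 = 15 → {'v': 0, 'd': 3, 'p': 9, 'k': 12, 'u': 8, 'j': 7, 'y': 15}
counts['n'] = 1 → {'v': 0, 'd': 3, 'p': 9, 'k': 12, 'u': 8, 'j': 7, 'y': 15, 'n': 1}
counts['y']-counts['p'] = 15-9 = 6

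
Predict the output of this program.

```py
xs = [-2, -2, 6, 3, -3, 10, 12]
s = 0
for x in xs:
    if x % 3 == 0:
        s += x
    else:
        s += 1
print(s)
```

x=-2: not %3==0, s = 0+1 = 1
x=-2: not %3==0, s = 1+1 = 2
x=6: %3==0, s = 2+6 = 8
x=3: %3==0, s = 8+3 = 11
x=-3: %3==0, s = 11+(-3) = 8
x=10: not %3==0, s = 8+1 = 9
x=12: %3==0, s = 9+12 = 21

21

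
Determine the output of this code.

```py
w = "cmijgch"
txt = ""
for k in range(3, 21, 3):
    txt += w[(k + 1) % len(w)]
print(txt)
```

k=3: add w[4]='g' → 'g'
k=6: add w[0]='c' → 'gc'
k=9: add w[3]='j' → 'gcj'
k=12: add w[6]='h' → 'gcjh'
k=15: add w[2]='i' → 'gcjhi'
k=18: add w[5]='c' → 'gcjhic'

gcjhic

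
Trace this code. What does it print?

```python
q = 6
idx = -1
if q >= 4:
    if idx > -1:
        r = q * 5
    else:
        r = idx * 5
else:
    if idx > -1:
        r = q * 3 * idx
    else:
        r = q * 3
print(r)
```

q=6, idx=-1
q >= 4 is True; idx > -1 is False
→ r = idx * 5 = -5

-5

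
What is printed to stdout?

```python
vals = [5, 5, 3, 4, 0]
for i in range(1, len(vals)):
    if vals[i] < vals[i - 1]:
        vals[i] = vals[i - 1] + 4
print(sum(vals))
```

i=1: 5>=5, unchanged → [5, 5, 3, 4, 0]
i=2: 3<5, vals[2] = 5+4 = 9 → [5, 5, 9, 4, 0]
i=3: 4<9, vals[3] = 9+4 = 13 → [5, 5, 9, 13, 0]
i=4: 0<13, vals[4] = 13+4 = 17 → [5, 5, 9, 13, 17]
sum = 49

49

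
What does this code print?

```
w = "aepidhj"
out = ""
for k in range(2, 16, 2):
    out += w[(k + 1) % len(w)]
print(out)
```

ihapdje

k=2: add w[3]='i' → 'i'
k=4: add w[5]='h' → 'ih'
k=6: add w[0]='a' → 'iha'
k=8: add w[2]='p' → 'ihap'
k=10: add w[4]='d' → 'ihapd'
k=12: add w[6]='j' → 'ihapdj'
k=14: add w[1]='e' → 'ihapdje'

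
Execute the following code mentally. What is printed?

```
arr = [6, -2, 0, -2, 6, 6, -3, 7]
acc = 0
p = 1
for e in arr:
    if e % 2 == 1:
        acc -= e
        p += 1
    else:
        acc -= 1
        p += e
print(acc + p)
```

7

e=6: not odd, acc = 0-1 = -1; p=7
e=-2: not odd, acc = (-1)-1 = -2; p=5
e=0: not odd, acc = (-2)-1 = -3; p=5
e=-2: not odd, acc = (-3)-1 = -4; p=3
e=6: not odd, acc = (-4)-1 = -5; p=9
e=6: not odd, acc = (-5)-1 = -6; p=15
e=-3: odd, acc = (-6)-(-3) = -3; p=16
e=7: odd, acc = (-3)-7 = -10; p=17
acc+p = (-10)+17 = 7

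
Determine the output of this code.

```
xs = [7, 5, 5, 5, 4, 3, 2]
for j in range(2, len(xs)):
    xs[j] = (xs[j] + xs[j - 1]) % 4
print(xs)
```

[7, 5, 2, 3, 3, 2, 0]

j=2: xs[2] = (5+5)%4 = 2 → [7, 5, 2, 5, 4, 3, 2]
j=3: xs[3] = (5+2)%4 = 3 → [7, 5, 2, 3, 4, 3, 2]
j=4: xs[4] = (4+3)%4 = 3 → [7, 5, 2, 3, 3, 3, 2]
j=5: xs[5] = (3+3)%4 = 2 → [7, 5, 2, 3, 3, 2, 2]
j=6: xs[6] = (2+2)%4 = 0 → [7, 5, 2, 3, 3, 2, 0]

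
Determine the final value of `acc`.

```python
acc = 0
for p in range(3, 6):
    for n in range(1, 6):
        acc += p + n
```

105

p=3,n=1: acc = 0+4 = 4
p=3,n=2: acc = 4+5 = 9
p=3,n=3: acc = 9+6 = 15
p=3,n=4: acc = 15+7 = 22
p=3,n=5: acc = 22+8 = 30
p=4,n=1: acc = 30+5 = 35
p=4,n=2: acc = 35+6 = 41
p=4,n=3: acc = 41+7 = 48
p=4,n=4: acc = 48+8 = 56
p=4,n=5: acc = 56+9 = 65
p=5,n=1: acc = 65+6 = 71
p=5,n=2: acc = 71+7 = 78
p=5,n=3: acc = 78+8 = 86
p=5,n=4: acc = 86+9 = 95
p=5,n=5: acc = 95+10 = 105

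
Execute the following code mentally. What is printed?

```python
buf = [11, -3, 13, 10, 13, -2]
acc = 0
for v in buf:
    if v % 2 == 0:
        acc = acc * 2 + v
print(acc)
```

18

v=11: not even
v=-3: not even
v=13: not even
v=10: even, acc = 0*2+10 = 10
v=13: not even
v=-2: even, acc = 10*2+(-2) = 18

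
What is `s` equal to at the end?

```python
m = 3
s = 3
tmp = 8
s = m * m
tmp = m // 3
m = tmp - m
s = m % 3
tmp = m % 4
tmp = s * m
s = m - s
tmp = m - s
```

s = 3*3 = 9
tmp = 3//3 = 1
m = 1-3 = -2
s = (-2)%3 = 1
tmp = (-2)%4 = 2
tmp = 1*(-2) = -2
s = (-2)-1 = -3
tmp = (-2)-(-3) = 1

-3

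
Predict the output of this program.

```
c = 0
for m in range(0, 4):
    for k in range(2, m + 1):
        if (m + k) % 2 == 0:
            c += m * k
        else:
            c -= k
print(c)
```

11

m=2,k=2: even sum, c = 0+4 = 4
m=3,k=2: odd sum, c = 4-2 = 2
m=3,k=3: even sum, c = 2+9 = 11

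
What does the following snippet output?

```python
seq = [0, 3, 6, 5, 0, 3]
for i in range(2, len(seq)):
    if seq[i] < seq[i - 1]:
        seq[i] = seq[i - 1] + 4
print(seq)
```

i=2: 6>=3, unchanged → [0, 3, 6, 5, 0, 3]
i=3: 5<6, seq[3] = 6+4 = 10 → [0, 3, 6, 10, 0, 3]
i=4: 0<10, seq[4] = 10+4 = 14 → [0, 3, 6, 10, 14, 3]
i=5: 3<14, seq[5] = 14+4 = 18 → [0, 3, 6, 10, 14, 18]

[0, 3, 6, 10, 14, 18]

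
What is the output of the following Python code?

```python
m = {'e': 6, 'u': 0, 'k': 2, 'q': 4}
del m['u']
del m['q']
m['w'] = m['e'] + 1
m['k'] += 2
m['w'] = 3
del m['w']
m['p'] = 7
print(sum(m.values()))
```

del 'u' → {'e': 6, 'k': 2, 'q': 4}
del 'q' → {'e': 6, 'k': 2}
m['w'] = m['e']+1 = 7 → {'e': 6, 'k': 2, 'w': 7}
m['k'] = 2+2 = 4 → {'e': 6, 'k': 4, 'w': 7}
m['w'] = 3 → {'e': 6, 'k': 4, 'w': 3}
del 'w' → {'e': 6, 'k': 4}
m['p'] = 7 → {'e': 6, 'k': 4, 'p': 7}
sum of values = 17

17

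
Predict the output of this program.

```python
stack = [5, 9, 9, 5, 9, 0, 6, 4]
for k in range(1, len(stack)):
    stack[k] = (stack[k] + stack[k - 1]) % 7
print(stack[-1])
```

k=1: stack[1] = (9+5)%7 = 0 → [5, 0, 9, 5, 9, 0, 6, 4]
k=2: stack[2] = (9+0)%7 = 2 → [5, 0, 2, 5, 9, 0, 6, 4]
k=3: stack[3] = (5+2)%7 = 0 → [5, 0, 2, 0, 9, 0, 6, 4]
k=4: stack[4] = (9+0)%7 = 2 → [5, 0, 2, 0, 2, 0, 6, 4]
k=5: stack[5] = (0+2)%7 = 2 → [5, 0, 2, 0, 2, 2, 6, 4]
k=6: stack[6] = (6+2)%7 = 1 → [5, 0, 2, 0, 2, 2, 1, 4]
k=7: stack[7] = (4+1)%7 = 5 → [5, 0, 2, 0, 2, 2, 1, 5]

5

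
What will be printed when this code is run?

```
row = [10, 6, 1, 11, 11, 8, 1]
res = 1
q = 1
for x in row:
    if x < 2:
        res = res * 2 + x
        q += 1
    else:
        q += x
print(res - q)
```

-42

x=10: not <2; q=11
x=6: not <2; q=17
x=1: <2, res = 1*2+1 = 3; q=18
x=11: not <2; q=29
x=11: not <2; q=40
x=8: not <2; q=48
x=1: <2, res = 3*2+1 = 7; q=49
res-q = 7-49 = -42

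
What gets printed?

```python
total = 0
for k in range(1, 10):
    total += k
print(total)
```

k=1: total = 0+1 = 1
k=2: total = 1+2 = 3
k=3: total = 3+3 = 6
k=4: total = 6+4 = 10
k=5: total = 10+5 = 15
k=6: total = 15+6 = 21
k=7: total = 21+7 = 28
k=8: total = 28+8 = 36
k=9: total = 36+9 = 45

45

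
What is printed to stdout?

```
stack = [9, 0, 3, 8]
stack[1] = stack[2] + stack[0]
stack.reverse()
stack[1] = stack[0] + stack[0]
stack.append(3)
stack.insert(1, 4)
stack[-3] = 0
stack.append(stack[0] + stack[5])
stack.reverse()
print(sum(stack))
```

51

stack[1] = stack[2]+stack[0] = 3+9 = 12 → [9, 12, 3, 8]
reverse → [8, 3, 12, 9]
stack[1] = stack[0]+stack[0] = 8+8 = 16 → [8, 16, 12, 9]
append 3 → [8, 16, 12, 9, 3]
insert 4 at 1 → [8, 4, 16, 12, 9, 3]
stack[-3] = 0 → [8, 4, 16, 0, 9, 3]
append stack[0]+stack[5] = 8+3 = 11 → [8, 4, 16, 0, 9, 3, 11]
reverse → [11, 3, 9, 0, 16, 4, 8]
sum = 51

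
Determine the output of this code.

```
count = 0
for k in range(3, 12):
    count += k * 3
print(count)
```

k=3: count = 0+3*3 = 9
k=4: count = 9+4*3 = 21
k=5: count = 21+5*3 = 36
k=6: count = 36+6*3 = 54
k=7: count = 54+7*3 = 75
k=8: count = 75+8*3 = 99
k=9: count = 99+9*3 = 126
k=10: count = 126+10*3 = 156
k=11: count = 156+11*3 = 189

189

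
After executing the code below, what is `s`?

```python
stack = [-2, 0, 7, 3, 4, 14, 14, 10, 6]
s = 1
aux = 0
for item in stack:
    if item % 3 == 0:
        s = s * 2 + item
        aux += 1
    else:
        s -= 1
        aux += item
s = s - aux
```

item=-2: not %3==0, s = 1-1 = 0; aux=-2
item=0: %3==0, s = 0*2+0 = 0; aux=-1
item=7: not %3==0, s = 0-1 = -1; aux=6
item=3: %3==0, s = (-1)*2+3 = 1; aux=7
item=4: not %3==0, s = 1-1 = 0; aux=11
item=14: not %3==0, s = 0-1 = -1; aux=25
item=14: not %3==0, s = (-1)-1 = -2; aux=39
item=10: not %3==0, s = (-2)-1 = -3; aux=49
item=6: %3==0, s = (-3)*2+6 = 0; aux=50
s-aux = 0-50 = -50

-50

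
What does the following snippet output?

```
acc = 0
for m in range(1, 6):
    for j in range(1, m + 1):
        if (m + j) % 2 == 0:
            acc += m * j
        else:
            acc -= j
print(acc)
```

73

m=1,j=1: even sum, acc = 0+1 = 1
m=2,j=1: odd sum, acc = 1-1 = 0
m=2,j=2: even sum, acc = 0+4 = 4
m=3,j=1: even sum, acc = 4+3 = 7
m=3,j=2: odd sum, acc = 7-2 = 5
m=3,j=3: even sum, acc = 5+9 = 14
m=4,j=1: odd sum, acc = 14-1 = 13
m=4,j=2: even sum, acc = 13+8 = 21
m=4,j=3: odd sum, acc = 21-3 = 18
m=4,j=4: even sum, acc = 18+16 = 34
m=5,j=1: even sum, acc = 34+5 = 39
m=5,j=2: odd sum, acc = 39-2 = 37
m=5,j=3: even sum, acc = 37+15 = 52
m=5,j=4: odd sum, acc = 52-4 = 48
m=5,j=5: even sum, acc = 48+25 = 73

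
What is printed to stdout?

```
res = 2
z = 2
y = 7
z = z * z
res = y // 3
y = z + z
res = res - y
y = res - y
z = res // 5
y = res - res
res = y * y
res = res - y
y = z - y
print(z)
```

-2

z = 2*2 = 4
res = 7//3 = 2
y = 4+4 = 8
res = 2-8 = -6
y = (-6)-8 = -14
z = (-6)//5 = -2
y = (-6)-(-6) = 0
res = 0*0 = 0
res = 0-0 = 0
y = (-2)-0 = -2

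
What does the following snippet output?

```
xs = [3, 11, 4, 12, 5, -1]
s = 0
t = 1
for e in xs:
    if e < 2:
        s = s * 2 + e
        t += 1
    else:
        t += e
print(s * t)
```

e=3: not <2; t=4
e=11: not <2; t=15
e=4: not <2; t=19
e=12: not <2; t=31
e=5: not <2; t=36
e=-1: <2, s = 0*2+(-1) = -1; t=37
s*t = (-1)*37 = -37

-37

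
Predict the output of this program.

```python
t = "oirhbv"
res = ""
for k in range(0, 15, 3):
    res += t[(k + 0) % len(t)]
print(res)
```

ohoho

k=0: add t[0]='o' → 'o'
k=3: add t[3]='h' → 'oh'
k=6: add t[0]='o' → 'oho'
k=9: add t[3]='h' → 'ohoh'
k=12: add t[0]='o' → 'ohoho'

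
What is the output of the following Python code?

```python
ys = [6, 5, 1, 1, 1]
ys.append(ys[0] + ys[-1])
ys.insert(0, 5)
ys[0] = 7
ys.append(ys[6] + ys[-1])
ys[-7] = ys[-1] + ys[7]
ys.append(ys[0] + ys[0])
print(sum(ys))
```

append ys[0]+ys[-1] = 6+1 = 7 → [6, 5, 1, 1, 1, 7]
insert 5 at 0 → [5, 6, 5, 1, 1, 1, 7]
ys[0] = 7 → [7, 6, 5, 1, 1, 1, 7]
append ys[6]+ys[-1] = 7+7 = 14 → [7, 6, 5, 1, 1, 1, 7, 14]
ys[-7] = ys[-1]+ys[7] = 14+14 = 28 → [7, 28, 5, 1, 1, 1, 7, 14]
append ys[0]+ys[0] = 7+7 = 14 → [7, 28, 5, 1, 1, 1, 7, 14, 14]
sum = 78

78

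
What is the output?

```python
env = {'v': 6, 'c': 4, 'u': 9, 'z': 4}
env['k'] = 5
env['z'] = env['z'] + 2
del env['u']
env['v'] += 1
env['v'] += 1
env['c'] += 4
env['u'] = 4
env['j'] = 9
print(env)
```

{'v': 8, 'c': 8, 'z': 6, 'k': 5, 'u': 4, 'j': 9}

env['k'] = 5 → {'v': 6, 'c': 4, 'u': 9, 'z': 4, 'k': 5}
env['z'] = env['z']+2 = 6 → {'v': 6, 'c': 4, 'u': 9, 'z': 6, 'k': 5}
del 'u' → {'v': 6, 'c': 4, 'z': 6, 'k': 5}
env['v'] = 6+1 = 7 → {'v': 7, 'c': 4, 'z': 6, 'k': 5}
env['v'] = 7+1 = 8 → {'v': 8, 'c': 4, 'z': 6, 'k': 5}
env['c'] = 4+4 = 8 → {'v': 8, 'c': 8, 'z': 6, 'k': 5}
env['u'] = 4 → {'v': 8, 'c': 8, 'z': 6, 'k': 5, 'u': 4}
env['j'] = 9 → {'v': 8, 'c': 8, 'z': 6, 'k': 5, 'u': 4, 'j': 9}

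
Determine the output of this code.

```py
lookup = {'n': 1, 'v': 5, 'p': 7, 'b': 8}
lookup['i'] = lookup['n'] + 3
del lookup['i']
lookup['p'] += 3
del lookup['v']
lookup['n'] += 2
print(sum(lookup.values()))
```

21

lookup['i'] = lookup['n']+3 = 4 → {'n': 1, 'v': 5, 'p': 7, 'b': 8, 'i': 4}
del 'i' → {'n': 1, 'v': 5, 'p': 7, 'b': 8}
lookup['p'] = 7+3 = 10 → {'n': 1, 'v': 5, 'p': 10, 'b': 8}
del 'v' → {'n': 1, 'p': 10, 'b': 8}
lookup['n'] = 1+2 = 3 → {'n': 3, 'p': 10, 'b': 8}
sum of values = 21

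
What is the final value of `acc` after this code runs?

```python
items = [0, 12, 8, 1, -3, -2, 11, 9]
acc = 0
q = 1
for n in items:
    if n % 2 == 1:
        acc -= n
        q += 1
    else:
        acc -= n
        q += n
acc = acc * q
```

n=0: not odd, acc = 0-0 = 0; q=1
n=12: not odd, acc = 0-12 = -12; q=13
n=8: not odd, acc = (-12)-8 = -20; q=21
n=1: odd, acc = (-20)-1 = -21; q=22
n=-3: odd, acc = (-21)-(-3) = -18; q=23
n=-2: not odd, acc = (-18)-(-2) = -16; q=21
n=11: odd, acc = (-16)-11 = -27; q=22
n=9: odd, acc = (-27)-9 = -36; q=23
acc*q = (-36)*23 = -828

-828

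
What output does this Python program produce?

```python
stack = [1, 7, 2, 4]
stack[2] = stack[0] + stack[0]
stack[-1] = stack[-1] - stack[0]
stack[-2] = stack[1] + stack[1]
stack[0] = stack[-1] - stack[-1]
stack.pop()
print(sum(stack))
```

21

stack[2] = stack[0]+stack[0] = 1+1 = 2 → [1, 7, 2, 4]
stack[-1] = stack[-1]-stack[0] = 4-1 = 3 → [1, 7, 2, 3]
stack[-2] = stack[1]+stack[1] = 7+7 = 14 → [1, 7, 14, 3]
stack[0] = stack[-1]-stack[-1] = 3-3 = 0 → [0, 7, 14, 3]
pop() removes 3 → [0, 7, 14]
sum = 21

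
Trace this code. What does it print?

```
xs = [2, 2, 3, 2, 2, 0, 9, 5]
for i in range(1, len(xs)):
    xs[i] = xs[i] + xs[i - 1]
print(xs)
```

i=1: xs[1] = 2+2 = 4 → [2, 4, 3, 2, 2, 0, 9, 5]
i=2: xs[2] = 3+4 = 7 → [2, 4, 7, 2, 2, 0, 9, 5]
i=3: xs[3] = 2+7 = 9 → [2, 4, 7, 9, 2, 0, 9, 5]
i=4: xs[4] = 2+9 = 11 → [2, 4, 7, 9, 11, 0, 9, 5]
i=5: xs[5] = 0+11 = 11 → [2, 4, 7, 9, 11, 11, 9, 5]
i=6: xs[6] = 9+11 = 20 → [2, 4, 7, 9, 11, 11, 20, 5]
i=7: xs[7] = 5+20 = 25 → [2, 4, 7, 9, 11, 11, 20, 25]

[2, 4, 7, 9, 11, 11, 20, 25]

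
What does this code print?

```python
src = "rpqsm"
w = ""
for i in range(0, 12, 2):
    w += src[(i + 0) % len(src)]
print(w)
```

rqmpsr

i=0: add src[0]='r' → 'r'
i=2: add src[2]='q' → 'rq'
i=4: add src[4]='m' → 'rqm'
i=6: add src[1]='p' → 'rqmp'
i=8: add src[3]='s' → 'rqmps'
i=10: add src[0]='r' → 'rqmpsr'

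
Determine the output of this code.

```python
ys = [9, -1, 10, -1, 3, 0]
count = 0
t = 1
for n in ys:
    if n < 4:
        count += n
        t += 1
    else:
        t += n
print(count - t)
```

-23

n=9: not <4; t=10
n=-1: <4, count = 0+(-1) = -1; t=11
n=10: not <4; t=21
n=-1: <4, count = (-1)+(-1) = -2; t=22
n=3: <4, count = (-2)+3 = 1; t=23
n=0: <4, count = 1+0 = 1; t=24
count-t = 1-24 = -23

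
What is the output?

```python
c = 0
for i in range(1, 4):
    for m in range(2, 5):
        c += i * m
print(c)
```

54

i=1,m=2: c = 0+2 = 2
i=1,m=3: c = 2+3 = 5
i=1,m=4: c = 5+4 = 9
i=2,m=2: c = 9+4 = 13
i=2,m=3: c = 13+6 = 19
i=2,m=4: c = 19+8 = 27
i=3,m=2: c = 27+6 = 33
i=3,m=3: c = 33+9 = 42
i=3,m=4: c = 42+12 = 54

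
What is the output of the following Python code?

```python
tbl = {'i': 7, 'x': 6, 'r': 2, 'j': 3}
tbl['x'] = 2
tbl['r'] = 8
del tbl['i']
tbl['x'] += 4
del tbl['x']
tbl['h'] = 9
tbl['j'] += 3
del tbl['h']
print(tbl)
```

{'r': 8, 'j': 6}

tbl['x'] = 2 → {'i': 7, 'x': 2, 'r': 2, 'j': 3}
tbl['r'] = 8 → {'i': 7, 'x': 2, 'r': 8, 'j': 3}
del 'i' → {'x': 2, 'r': 8, 'j': 3}
tbl['x'] = 2+4 = 6 → {'x': 6, 'r': 8, 'j': 3}
del 'x' → {'r': 8, 'j': 3}
tbl['h'] = 9 → {'r': 8, 'j': 3, 'h': 9}
tbl['j'] = 3+3 = 6 → {'r': 8, 'j': 6, 'h': 9}
del 'h' → {'r': 8, 'j': 6}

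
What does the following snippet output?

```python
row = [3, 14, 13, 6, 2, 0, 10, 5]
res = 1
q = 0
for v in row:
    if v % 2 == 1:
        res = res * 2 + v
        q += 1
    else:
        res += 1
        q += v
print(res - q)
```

28

v=3: odd, res = 1*2+3 = 5; q=1
v=14: not odd, res = 5+1 = 6; q=15
v=13: odd, res = 6*2+13 = 25; q=16
v=6: not odd, res = 25+1 = 26; q=22
v=2: not odd, res = 26+1 = 27; q=24
v=0: not odd, res = 27+1 = 28; q=24
v=10: not odd, res = 28+1 = 29; q=34
v=5: odd, res = 29*2+5 = 63; q=35
res-q = 63-35 = 28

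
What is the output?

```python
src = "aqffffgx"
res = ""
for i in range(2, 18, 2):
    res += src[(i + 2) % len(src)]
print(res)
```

fgaffgaf

i=2: add src[4]='f' → 'f'
i=4: add src[6]='g' → 'fg'
i=6: add src[0]='a' → 'fga'
i=8: add src[2]='f' → 'fgaf'
i=10: add src[4]='f' → 'fgaff'
i=12: add src[6]='g' → 'fgaffg'
i=14: add src[0]='a' → 'fgaffga'
i=16: add src[2]='f' → 'fgaffgaf'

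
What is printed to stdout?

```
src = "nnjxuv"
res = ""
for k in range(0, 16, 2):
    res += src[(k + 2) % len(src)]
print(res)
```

k=0: add src[2]='j' → 'j'
k=2: add src[4]='u' → 'ju'
k=4: add src[0]='n' → 'jun'
k=6: add src[2]='j' → 'junj'
k=8: add src[4]='u' → 'junju'
k=10: add src[0]='n' → 'junjun'
k=12: add src[2]='j' → 'junjunj'
k=14: add src[4]='u' → 'junjunju'

junjunju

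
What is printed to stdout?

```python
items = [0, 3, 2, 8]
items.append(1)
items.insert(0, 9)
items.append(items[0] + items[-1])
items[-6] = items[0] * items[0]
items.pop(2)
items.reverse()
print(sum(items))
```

append 1 → [0, 3, 2, 8, 1]
insert 9 at 0 → [9, 0, 3, 2, 8, 1]
append items[0]+items[-1] = 9+1 = 10 → [9, 0, 3, 2, 8, 1, 10]
items[-6] = items[0]*items[0] = 9*9 = 81 → [9, 81, 3, 2, 8, 1, 10]
pop(2) removes 3 → [9, 81, 2, 8, 1, 10]
reverse → [10, 1, 8, 2, 81, 9]
sum = 111

111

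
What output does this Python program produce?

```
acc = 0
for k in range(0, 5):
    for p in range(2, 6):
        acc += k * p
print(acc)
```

k=0,p=2: acc = 0+0 = 0
k=0,p=3: acc = 0+0 = 0
k=0,p=4: acc = 0+0 = 0
k=0,p=5: acc = 0+0 = 0
k=1,p=2: acc = 0+2 = 2
k=1,p=3: acc = 2+3 = 5
k=1,p=4: acc = 5+4 = 9
k=1,p=5: acc = 9+5 = 14
k=2,p=2: acc = 14+4 = 18
k=2,p=3: acc = 18+6 = 24
k=2,p=4: acc = 24+8 = 32
k=2,p=5: acc = 32+10 = 42
k=3,p=2: acc = 42+6 = 48
k=3,p=3: acc = 48+9 = 57
k=3,p=4: acc = 57+12 = 69
k=3,p=5: acc = 69+15 = 84
k=4,p=2: acc = 84+8 = 92
k=4,p=3: acc = 92+12 = 104
k=4,p=4: acc = 104+16 = 120
k=4,p=5: acc = 120+20 = 140

140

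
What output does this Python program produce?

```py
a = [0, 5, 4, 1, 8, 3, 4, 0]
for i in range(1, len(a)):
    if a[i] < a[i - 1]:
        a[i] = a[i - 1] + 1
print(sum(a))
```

i=1: 5>=0, unchanged → [0, 5, 4, 1, 8, 3, 4, 0]
i=2: 4<5, a[2] = 5+1 = 6 → [0, 5, 6, 1, 8, 3, 4, 0]
i=3: 1<6, a[3] = 6+1 = 7 → [0, 5, 6, 7, 8, 3, 4, 0]
i=4: 8>=7, unchanged → [0, 5, 6, 7, 8, 3, 4, 0]
i=5: 3<8, a[5] = 8+1 = 9 → [0, 5, 6, 7, 8, 9, 4, 0]
i=6: 4<9, a[6] = 9+1 = 10 → [0, 5, 6, 7, 8, 9, 10, 0]
i=7: 0<10, a[7] = 10+1 = 11 → [0, 5, 6, 7, 8, 9, 10, 11]
sum = 56

56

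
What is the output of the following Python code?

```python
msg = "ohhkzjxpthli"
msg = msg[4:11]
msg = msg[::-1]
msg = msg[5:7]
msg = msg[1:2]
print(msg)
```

slice [4:11] → 'zjxpthl'
reverse → 'lhtpxjz'
slice [5:7] → 'jz'
slice [1:2] → 'z'

z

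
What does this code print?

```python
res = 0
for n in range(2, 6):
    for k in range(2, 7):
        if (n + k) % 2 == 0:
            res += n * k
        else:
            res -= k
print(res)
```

n=2,k=2: even sum, res = 0+4 = 4
n=2,k=3: odd sum, res = 4-3 = 1
n=2,k=4: even sum, res = 1+8 = 9
n=2,k=5: odd sum, res = 9-5 = 4
n=2,k=6: even sum, res = 4+12 = 16
n=3,k=2: odd sum, res = 16-2 = 14
n=3,k=3: even sum, res = 14+9 = 23
n=3,k=4: odd sum, res = 23-4 = 19
n=3,k=5: even sum, res = 19+15 = 34
n=3,k=6: odd sum, res = 34-6 = 28
n=4,k=2: even sum, res = 28+8 = 36
n=4,k=3: odd sum, res = 36-3 = 33
n=4,k=4: even sum, res = 33+16 = 49
n=4,k=5: odd sum, res = 49-5 = 44
n=4,k=6: even sum, res = 44+24 = 68
n=5,k=2: odd sum, res = 68-2 = 66
n=5,k=3: even sum, res = 66+15 = 81
n=5,k=4: odd sum, res = 81-4 = 77
n=5,k=5: even sum, res = 77+25 = 102
n=5,k=6: odd sum, res = 102-6 = 96

96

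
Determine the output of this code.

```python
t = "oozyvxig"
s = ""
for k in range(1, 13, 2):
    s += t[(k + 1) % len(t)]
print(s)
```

k=1: add t[2]='z' → 'z'
k=3: add t[4]='v' → 'zv'
k=5: add t[6]='i' → 'zvi'
k=7: add t[0]='o' → 'zvio'
k=9: add t[2]='z' → 'zvioz'
k=11: add t[4]='v' → 'zviozv'

zviozv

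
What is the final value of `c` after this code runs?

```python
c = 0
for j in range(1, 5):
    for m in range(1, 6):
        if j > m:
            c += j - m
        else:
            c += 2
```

38

j=1,m=1: not 1>1, c = 0+2 = 2
j=1,m=2: not 1>2, c = 2+2 = 4
j=1,m=3: not 1>3, c = 4+2 = 6
j=1,m=4: not 1>4, c = 6+2 = 8
j=1,m=5: not 1>5, c = 8+2 = 10
j=2,m=1: 2>1, c = 10+1 = 11
j=2,m=2: not 2>2, c = 11+2 = 13
j=2,m=3: not 2>3, c = 13+2 = 15
j=2,m=4: not 2>4, c = 15+2 = 17
j=2,m=5: not 2>5, c = 17+2 = 19
j=3,m=1: 3>1, c = 19+2 = 21
j=3,m=2: 3>2, c = 21+1 = 22
j=3,m=3: not 3>3, c = 22+2 = 24
j=3,m=4: not 3>4, c = 24+2 = 26
j=3,m=5: not 3>5, c = 26+2 = 28
j=4,m=1: 4>1, c = 28+3 = 31
j=4,m=2: 4>2, c = 31+2 = 33
j=4,m=3: 4>3, c = 33+1 = 34
j=4,m=4: not 4>4, c = 34+2 = 36
j=4,m=5: not 4>5, c = 36+2 = 38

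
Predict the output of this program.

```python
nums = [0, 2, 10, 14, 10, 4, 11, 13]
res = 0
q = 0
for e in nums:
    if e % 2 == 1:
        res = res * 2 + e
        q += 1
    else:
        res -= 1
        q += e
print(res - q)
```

-31

e=0: not odd, res = 0-1 = -1; q=0
e=2: not odd, res = (-1)-1 = -2; q=2
e=10: not odd, res = (-2)-1 = -3; q=12
e=14: not odd, res = (-3)-1 = -4; q=26
e=10: not odd, res = (-4)-1 = -5; q=36
e=4: not odd, res = (-5)-1 = -6; q=40
e=11: odd, res = (-6)*2+11 = -1; q=41
e=13: odd, res = (-1)*2+13 = 11; q=42
res-q = 11-42 = -31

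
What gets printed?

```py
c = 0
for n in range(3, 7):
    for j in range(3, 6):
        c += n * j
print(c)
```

216

n=3,j=3: c = 0+9 = 9
n=3,j=4: c = 9+12 = 21
n=3,j=5: c = 21+15 = 36
n=4,j=3: c = 36+12 = 48
n=4,j=4: c = 48+16 = 64
n=4,j=5: c = 64+20 = 84
n=5,j=3: c = 84+15 = 99
n=5,j=4: c = 99+20 = 119
n=5,j=5: c = 119+25 = 144
n=6,j=3: c = 144+18 = 162
n=6,j=4: c = 162+24 = 186
n=6,j=5: c = 186+30 = 216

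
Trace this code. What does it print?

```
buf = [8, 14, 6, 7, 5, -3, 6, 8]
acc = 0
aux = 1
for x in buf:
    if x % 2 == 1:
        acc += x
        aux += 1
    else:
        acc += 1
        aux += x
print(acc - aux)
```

x=8: not odd, acc = 0+1 = 1; aux=9
x=14: not odd, acc = 1+1 = 2; aux=23
x=6: not odd, acc = 2+1 = 3; aux=29
x=7: odd, acc = 3+7 = 10; aux=30
x=5: odd, acc = 10+5 = 15; aux=31
x=-3: odd, acc = 15+(-3) = 12; aux=32
x=6: not odd, acc = 12+1 = 13; aux=38
x=8: not odd, acc = 13+1 = 14; aux=46
acc-aux = 14-46 = -32

-32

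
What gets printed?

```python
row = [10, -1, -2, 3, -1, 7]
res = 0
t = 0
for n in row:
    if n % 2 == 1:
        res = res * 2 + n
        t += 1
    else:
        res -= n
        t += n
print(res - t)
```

n=10: not odd, res = 0-10 = -10; t=10
n=-1: odd, res = (-10)*2+(-1) = -21; t=11
n=-2: not odd, res = (-21)-(-2) = -19; t=9
n=3: odd, res = (-19)*2+3 = -35; t=10
n=-1: odd, res = (-35)*2+(-1) = -71; t=11
n=7: odd, res = (-71)*2+7 = -135; t=12
res-t = (-135)-12 = -147

-147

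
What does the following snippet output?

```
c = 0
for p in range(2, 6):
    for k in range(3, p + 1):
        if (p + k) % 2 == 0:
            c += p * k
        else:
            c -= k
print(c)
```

p=3,k=3: even sum, c = 0+9 = 9
p=4,k=3: odd sum, c = 9-3 = 6
p=4,k=4: even sum, c = 6+16 = 22
p=5,k=3: even sum, c = 22+15 = 37
p=5,k=4: odd sum, c = 37-4 = 33
p=5,k=5: even sum, c = 33+25 = 58

58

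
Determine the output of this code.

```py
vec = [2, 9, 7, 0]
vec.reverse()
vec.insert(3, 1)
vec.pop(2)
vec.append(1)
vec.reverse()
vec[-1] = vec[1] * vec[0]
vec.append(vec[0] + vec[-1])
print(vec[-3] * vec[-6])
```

7

reverse → [0, 7, 9, 2]
insert 1 at 3 → [0, 7, 9, 1, 2]
pop(2) removes 9 → [0, 7, 1, 2]
append 1 → [0, 7, 1, 2, 1]
reverse → [1, 2, 1, 7, 0]
vec[-1] = vec[1]*vec[0] = 2*1 = 2 → [1, 2, 1, 7, 2]
append vec[0]+vec[-1] = 1+2 = 3 → [1, 2, 1, 7, 2, 3]
vec[-3]*vec[-6] = 7*1 = 7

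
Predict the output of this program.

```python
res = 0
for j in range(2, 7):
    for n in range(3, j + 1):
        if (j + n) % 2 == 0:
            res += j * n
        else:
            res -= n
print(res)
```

j=3,n=3: even sum, res = 0+9 = 9
j=4,n=3: odd sum, res = 9-3 = 6
j=4,n=4: even sum, res = 6+16 = 22
j=5,n=3: even sum, res = 22+15 = 37
j=5,n=4: odd sum, res = 37-4 = 33
j=5,n=5: even sum, res = 33+25 = 58
j=6,n=3: odd sum, res = 58-3 = 55
j=6,n=4: even sum, res = 55+24 = 79
j=6,n=5: odd sum, res = 79-5 = 74
j=6,n=6: even sum, res = 74+36 = 110

110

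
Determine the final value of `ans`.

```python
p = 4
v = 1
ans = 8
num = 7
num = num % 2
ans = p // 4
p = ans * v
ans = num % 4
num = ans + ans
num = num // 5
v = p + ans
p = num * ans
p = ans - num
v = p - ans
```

num = 7%2 = 1
ans = 4//4 = 1
p = 1*1 = 1
ans = 1%4 = 1
num = 1+1 = 2
num = 2//5 = 0
v = 1+1 = 2
p = 0*1 = 0
p = 1-0 = 1
v = 1-1 = 0

1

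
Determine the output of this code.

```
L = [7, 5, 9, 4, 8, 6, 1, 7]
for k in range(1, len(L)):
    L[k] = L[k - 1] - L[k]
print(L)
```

k=1: L[1] = 7-5 = 2 → [7, 2, 9, 4, 8, 6, 1, 7]
k=2: L[2] = 2-9 = -7 → [7, 2, -7, 4, 8, 6, 1, 7]
k=3: L[3] = (-7)-4 = -11 → [7, 2, -7, -11, 8, 6, 1, 7]
k=4: L[4] = (-11)-8 = -19 → [7, 2, -7, -11, -19, 6, 1, 7]
k=5: L[5] = (-19)-6 = -25 → [7, 2, -7, -11, -19, -25, 1, 7]
k=6: L[6] = (-25)-1 = -26 → [7, 2, -7, -11, -19, -25, -26, 7]
k=7: L[7] = (-26)-7 = -33 → [7, 2, -7, -11, -19, -25, -26, -33]

[7, 2, -7, -11, -19, -25, -26, -33]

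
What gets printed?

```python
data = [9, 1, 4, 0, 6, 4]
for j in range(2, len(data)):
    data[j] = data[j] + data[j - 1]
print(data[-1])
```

j=2: data[2] = 4+1 = 5 → [9, 1, 5, 0, 6, 4]
j=3: data[3] = 0+5 = 5 → [9, 1, 5, 5, 6, 4]
j=4: data[4] = 6+5 = 11 → [9, 1, 5, 5, 11, 4]
j=5: data[5] = 4+11 = 15 → [9, 1, 5, 5, 11, 15]

15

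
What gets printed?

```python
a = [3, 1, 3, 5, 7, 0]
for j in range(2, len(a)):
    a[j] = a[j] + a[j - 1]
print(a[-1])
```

j=2: a[2] = 3+1 = 4 → [3, 1, 4, 5, 7, 0]
j=3: a[3] = 5+4 = 9 → [3, 1, 4, 9, 7, 0]
j=4: a[4] = 7+9 = 16 → [3, 1, 4, 9, 16, 0]
j=5: a[5] = 0+16 = 16 → [3, 1, 4, 9, 16, 16]

16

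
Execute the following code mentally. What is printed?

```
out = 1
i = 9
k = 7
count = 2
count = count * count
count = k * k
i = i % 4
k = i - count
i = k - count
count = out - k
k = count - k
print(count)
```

count = 2*2 = 4
count = 7*7 = 49
i = 9%4 = 1
k = 1-49 = -48
i = (-48)-49 = -97
count = 1-(-48) = 49
k = 49-(-48) = 97

49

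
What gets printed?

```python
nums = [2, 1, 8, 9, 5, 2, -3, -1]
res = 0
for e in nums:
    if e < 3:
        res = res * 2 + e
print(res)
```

41

e=2: <3, res = 0*2+2 = 2
e=1: <3, res = 2*2+1 = 5
e=8: not <3
e=9: not <3
e=5: not <3
e=2: <3, res = 5*2+2 = 12
e=-3: <3, res = 12*2+(-3) = 21
e=-1: <3, res = 21*2+(-1) = 41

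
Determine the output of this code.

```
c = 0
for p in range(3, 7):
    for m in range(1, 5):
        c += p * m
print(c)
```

180

p=3,m=1: c = 0+3 = 3
p=3,m=2: c = 3+6 = 9
p=3,m=3: c = 9+9 = 18
p=3,m=4: c = 18+12 = 30
p=4,m=1: c = 30+4 = 34
p=4,m=2: c = 34+8 = 42
p=4,m=3: c = 42+12 = 54
p=4,m=4: c = 54+16 = 70
p=5,m=1: c = 70+5 = 75
p=5,m=2: c = 75+10 = 85
p=5,m=3: c = 85+15 = 100
p=5,m=4: c = 100+20 = 120
p=6,m=1: c = 120+6 = 126
p=6,m=2: c = 126+12 = 138
p=6,m=3: c = 138+18 = 156
p=6,m=4: c = 156+24 = 180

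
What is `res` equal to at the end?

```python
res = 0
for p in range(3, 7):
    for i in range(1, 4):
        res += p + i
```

78

p=3,i=1: res = 0+4 = 4
p=3,i=2: res = 4+5 = 9
p=3,i=3: res = 9+6 = 15
p=4,i=1: res = 15+5 = 20
p=4,i=2: res = 20+6 = 26
p=4,i=3: res = 26+7 = 33
p=5,i=1: res = 33+6 = 39
p=5,i=2: res = 39+7 = 46
p=5,i=3: res = 46+8 = 54
p=6,i=1: res = 54+7 = 61
p=6,i=2: res = 61+8 = 69
p=6,i=3: res = 69+9 = 78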